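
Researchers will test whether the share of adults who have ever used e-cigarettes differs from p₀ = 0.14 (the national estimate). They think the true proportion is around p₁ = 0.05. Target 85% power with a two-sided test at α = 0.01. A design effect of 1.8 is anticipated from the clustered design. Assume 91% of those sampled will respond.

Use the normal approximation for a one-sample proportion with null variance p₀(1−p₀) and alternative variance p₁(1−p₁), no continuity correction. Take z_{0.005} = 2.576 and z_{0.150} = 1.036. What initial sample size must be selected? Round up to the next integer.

n = [z_{α/2}·√(p₀q₀) + z_β·√(p₁q₁)]² / (p₁ − p₀)²
  = [2.576·√(0.14·0.86) + 1.036·√(0.05·0.95)]² / (-0.09)²
  = [2.576·0.3470 + 1.036·0.2179]² / 0.0081
  = [1.1196]² / 0.0081
  = 154.76
Design effect: 1.8 × 154.76 = 278.57.
Adjust for 91% response: 278.57 / 0.91 = 306.12.
Round up → n = 307.

n = 307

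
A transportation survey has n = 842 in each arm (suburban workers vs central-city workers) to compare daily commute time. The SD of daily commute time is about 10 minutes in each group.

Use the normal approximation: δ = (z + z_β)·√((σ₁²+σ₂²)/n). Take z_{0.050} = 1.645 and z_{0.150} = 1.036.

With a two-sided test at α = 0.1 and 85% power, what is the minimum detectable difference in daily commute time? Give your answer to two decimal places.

Minimum detectable difference ≈ 1.31 minutes

δ = (z_{α/2} + z_β) · √((σ₁²+σ₂²)/n)
  = (1.645 + 1.036) · √(200/842)
  = 2.681 · √0.23753
  = 2.681 · 0.4874
  = 1.3066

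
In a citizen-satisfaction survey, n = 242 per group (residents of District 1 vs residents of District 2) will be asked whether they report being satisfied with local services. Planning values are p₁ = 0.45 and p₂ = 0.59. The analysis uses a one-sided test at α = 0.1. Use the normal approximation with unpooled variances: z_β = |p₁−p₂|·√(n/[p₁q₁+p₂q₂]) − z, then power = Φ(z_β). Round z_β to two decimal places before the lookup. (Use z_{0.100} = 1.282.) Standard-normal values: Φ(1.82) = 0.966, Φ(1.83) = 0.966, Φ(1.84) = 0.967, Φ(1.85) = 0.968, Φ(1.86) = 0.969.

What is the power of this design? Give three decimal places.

Power ≈ 0.966

z_β = |p₁−p₂|·√(n/[p₁q₁+p₂q₂]) − z_α
    = 0.14 · √(242/0.4894) − 1.282
    = 0.14 · 22.2370 − 1.282
    = 3.1132 − 1.282 = 1.8312 → 1.83
Power = Φ(1.83) = 0.966.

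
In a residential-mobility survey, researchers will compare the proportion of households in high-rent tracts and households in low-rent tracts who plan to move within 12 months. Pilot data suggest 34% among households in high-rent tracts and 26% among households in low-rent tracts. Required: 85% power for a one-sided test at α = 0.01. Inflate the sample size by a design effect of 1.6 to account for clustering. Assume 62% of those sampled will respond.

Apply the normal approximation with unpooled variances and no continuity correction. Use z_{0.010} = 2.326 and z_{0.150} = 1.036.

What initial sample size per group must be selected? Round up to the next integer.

n = 1900 per group

n = (z_α + z_β)² · [p₁(1−p₁) + p₂(1−p₂)] / (p₁ − p₂)²
  = (2.326 + 1.036)² · (0.34·0.66 + 0.26·0.74) / (0.08)²
  = (3.362)² · (0.2244 + 0.1924) / 0.0064
  = 11.3030 · 0.4168 / 0.0064
  = 736.11
Design effect: 1.6 × 736.11 = 1177.78.
Adjust for 62% response: 1177.78 / 0.62 = 1899.64.
Round up → n = 1900 per group.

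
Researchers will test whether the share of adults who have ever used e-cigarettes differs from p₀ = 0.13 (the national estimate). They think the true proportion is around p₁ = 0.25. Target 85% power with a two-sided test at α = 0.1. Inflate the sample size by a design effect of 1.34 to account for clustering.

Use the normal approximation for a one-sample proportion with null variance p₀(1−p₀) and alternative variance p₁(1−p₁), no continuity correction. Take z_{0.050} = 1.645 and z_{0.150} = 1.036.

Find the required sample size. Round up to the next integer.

n = [z_{α/2}·√(p₀q₀) + z_β·√(p₁q₁)]² / (p₁ − p₀)²
  = [1.645·√(0.13·0.87) + 1.036·√(0.25·0.75)]² / (0.12)²
  = [1.645·0.3363 + 1.036·0.4330]² / 0.0144
  = [1.0018]² / 0.0144
  = 69.70
Design effect: 1.34 × 69.70 = 93.39.
Round up → n = 94.

n = 94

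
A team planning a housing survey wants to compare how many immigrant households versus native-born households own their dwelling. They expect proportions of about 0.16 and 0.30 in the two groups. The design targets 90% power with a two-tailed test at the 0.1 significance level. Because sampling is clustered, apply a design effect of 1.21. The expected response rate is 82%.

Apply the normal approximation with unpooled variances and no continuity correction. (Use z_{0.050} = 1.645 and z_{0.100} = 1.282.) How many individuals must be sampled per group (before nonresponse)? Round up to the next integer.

n = (z_{α/2} + z_β)² · [p₁(1−p₁) + p₂(1−p₂)] / (p₁ − p₂)²
  = (1.645 + 1.282)² · (0.16·0.84 + 0.30·0.70) / (-0.14)²
  = (2.927)² · (0.1344 + 0.2100) / 0.0196
  = 8.5673 · 0.3444 / 0.0196
  = 150.54
Design effect: 1.21 × 150.54 = 182.15.
Adjust for 82% response: 182.15 / 0.82 = 222.14.
Round up → n = 223 per group.

n = 223 per group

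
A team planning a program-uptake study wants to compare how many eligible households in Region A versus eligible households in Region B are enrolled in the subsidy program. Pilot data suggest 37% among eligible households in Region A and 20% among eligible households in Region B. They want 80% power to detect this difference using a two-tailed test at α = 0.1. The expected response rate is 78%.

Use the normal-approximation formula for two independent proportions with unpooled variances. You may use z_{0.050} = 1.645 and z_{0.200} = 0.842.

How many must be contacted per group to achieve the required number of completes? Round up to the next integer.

n = 108 per group

n = (z_{α/2} + z_β)² · [p₁(1−p₁) + p₂(1−p₂)] / (p₁ − p₂)²
  = (1.645 + 0.842)² · (0.37·0.63 + 0.20·0.80) / (0.17)²
  = (2.487)² · (0.2331 + 0.1600) / 0.0289
  = 6.1852 · 0.3931 / 0.0289
  = 84.13
Adjust for 78% response: 84.13 / 0.78 = 107.86.
Round up → n = 108 per group.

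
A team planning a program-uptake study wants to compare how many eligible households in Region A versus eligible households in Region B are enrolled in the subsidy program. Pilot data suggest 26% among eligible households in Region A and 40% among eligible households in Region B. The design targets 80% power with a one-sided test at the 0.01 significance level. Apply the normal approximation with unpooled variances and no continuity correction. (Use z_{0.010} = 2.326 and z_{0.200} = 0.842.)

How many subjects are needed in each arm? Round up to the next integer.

n = 222 per group

n = (z_α + z_β)² · [p₁(1−p₁) + p₂(1−p₂)] / (p₁ − p₂)²
  = (2.326 + 0.842)² · (0.26·0.74 + 0.40·0.60) / (-0.14)²
  = (3.168)² · (0.1924 + 0.2400) / 0.0196
  = 10.0362 · 0.4324 / 0.0196
  = 221.41
Round up → n = 222 per group.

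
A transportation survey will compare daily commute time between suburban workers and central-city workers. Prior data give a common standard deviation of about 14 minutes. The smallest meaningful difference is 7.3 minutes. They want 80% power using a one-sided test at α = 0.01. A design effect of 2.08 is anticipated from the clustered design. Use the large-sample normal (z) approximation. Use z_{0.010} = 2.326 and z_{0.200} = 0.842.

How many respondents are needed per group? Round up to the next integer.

n = (z_α + z_β)² · (σ₁² + σ₂²) / δ²
  = (2.326 + 0.842)² · (2·14² = 392) / 7.3²
  = 10.0362 · 392 / 53.29
  = 73.83
Design effect: 2.08 × 73.83 = 153.56.
Round up → n = 154 per group.

n = 154 per group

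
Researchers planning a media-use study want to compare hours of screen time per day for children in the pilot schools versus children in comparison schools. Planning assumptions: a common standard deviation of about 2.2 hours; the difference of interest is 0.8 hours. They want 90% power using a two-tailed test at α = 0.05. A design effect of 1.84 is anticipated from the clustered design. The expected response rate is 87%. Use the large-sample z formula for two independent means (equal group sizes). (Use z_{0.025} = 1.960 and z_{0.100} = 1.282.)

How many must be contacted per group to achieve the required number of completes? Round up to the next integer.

n = 337 per group

n = (z_{α/2} + z_β)² · (σ₁² + σ₂²) / δ²
  = (1.960 + 1.282)² · (2·2.2² = 9.68) / 0.8²
  = 10.5106 · 9.68 / 0.64
  = 158.97
Design effect: 1.84 × 158.97 = 292.51.
Adjust for 87% response: 292.51 / 0.87 = 336.22.
Round up → n = 337 per group.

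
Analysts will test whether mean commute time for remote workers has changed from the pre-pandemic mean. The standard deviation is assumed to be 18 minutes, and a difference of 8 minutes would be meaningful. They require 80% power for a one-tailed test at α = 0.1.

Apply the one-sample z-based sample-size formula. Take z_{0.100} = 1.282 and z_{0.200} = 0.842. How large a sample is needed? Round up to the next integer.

n = (z_α + z_β)² · σ² / δ²
  = (1.282 + 0.842)² · 18² / 8²
  = 4.5114 · 324 / 64
  = 22.84
Round up → n = 23.

n = 23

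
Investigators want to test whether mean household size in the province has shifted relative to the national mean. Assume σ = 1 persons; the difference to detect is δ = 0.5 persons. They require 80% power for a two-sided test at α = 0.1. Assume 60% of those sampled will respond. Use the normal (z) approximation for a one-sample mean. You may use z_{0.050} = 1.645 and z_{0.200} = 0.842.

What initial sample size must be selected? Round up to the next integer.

n = 42

n = (z_{α/2} + z_β)² · σ² / δ²
  = (1.645 + 0.842)² · 1² / 0.5²
  = 6.1852 · 1 / 0.25
  = 24.74
Adjust for 60% response: 24.74 / 0.60 = 41.23.
Round up → n = 42.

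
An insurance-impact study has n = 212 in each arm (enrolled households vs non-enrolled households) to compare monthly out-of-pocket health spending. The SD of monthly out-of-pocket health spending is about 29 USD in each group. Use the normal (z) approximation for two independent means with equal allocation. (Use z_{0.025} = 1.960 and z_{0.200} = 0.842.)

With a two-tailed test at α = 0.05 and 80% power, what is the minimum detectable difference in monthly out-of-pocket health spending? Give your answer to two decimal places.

Minimum detectable difference ≈ 7.89 USD

δ = (z_{α/2} + z_β) · √((σ₁²+σ₂²)/n)
  = (1.960 + 0.842) · √(1682/212)
  = 2.802 · √7.934
  = 2.802 · 2.8167
  = 7.8925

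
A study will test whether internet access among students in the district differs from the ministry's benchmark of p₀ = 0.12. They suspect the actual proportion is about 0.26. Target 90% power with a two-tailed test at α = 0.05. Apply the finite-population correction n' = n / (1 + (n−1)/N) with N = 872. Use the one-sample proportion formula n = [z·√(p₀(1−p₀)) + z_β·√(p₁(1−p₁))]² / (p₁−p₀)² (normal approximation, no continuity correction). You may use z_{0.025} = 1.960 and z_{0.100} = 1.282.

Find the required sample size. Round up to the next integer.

n = 68

n = [z_{α/2}·√(p₀q₀) + z_β·√(p₁q₁)]² / (p₁ − p₀)²
  = [1.960·√(0.12·0.88) + 1.282·√(0.26·0.74)]² / (0.14)²
  = [1.960·0.3250 + 1.282·0.4386]² / 0.0196
  = [1.1993]² / 0.0196
  = 73.38
Finite-population correction (N = 872): 73.38 / (1 + (73.38 − 1)/872) = 67.75.
Round up → n = 68.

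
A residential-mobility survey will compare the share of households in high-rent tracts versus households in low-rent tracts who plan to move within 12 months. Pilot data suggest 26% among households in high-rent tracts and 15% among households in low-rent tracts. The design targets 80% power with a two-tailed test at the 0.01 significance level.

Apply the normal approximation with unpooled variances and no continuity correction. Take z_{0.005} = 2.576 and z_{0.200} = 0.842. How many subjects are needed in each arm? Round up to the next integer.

n = 309 per group

n = (z_{α/2} + z_β)² · [p₁(1−p₁) + p₂(1−p₂)] / (p₁ − p₂)²
  = (2.576 + 0.842)² · (0.26·0.74 + 0.15·0.85) / (0.11)²
  = (3.418)² · (0.1924 + 0.1275) / 0.0121
  = 11.6827 · 0.3199 / 0.0121
  = 308.87
Round up → n = 309 per group.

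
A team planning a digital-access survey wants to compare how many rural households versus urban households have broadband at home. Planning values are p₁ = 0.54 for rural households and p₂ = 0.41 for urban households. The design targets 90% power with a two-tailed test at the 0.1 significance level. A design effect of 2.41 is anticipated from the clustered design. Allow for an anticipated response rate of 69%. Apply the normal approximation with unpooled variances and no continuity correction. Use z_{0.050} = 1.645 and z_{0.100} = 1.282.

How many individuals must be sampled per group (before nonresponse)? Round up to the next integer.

n = 869 per group

n = (z_{α/2} + z_β)² · [p₁(1−p₁) + p₂(1−p₂)] / (p₁ − p₂)²
  = (1.645 + 1.282)² · (0.54·0.46 + 0.41·0.59) / (0.13)²
  = (2.927)² · (0.2484 + 0.2419) / 0.0169
  = 8.5673 · 0.4903 / 0.0169
  = 248.55
Design effect: 2.41 × 248.55 = 599.01.
Adjust for 69% response: 599.01 / 0.69 = 868.14.
Round up → n = 869 per group.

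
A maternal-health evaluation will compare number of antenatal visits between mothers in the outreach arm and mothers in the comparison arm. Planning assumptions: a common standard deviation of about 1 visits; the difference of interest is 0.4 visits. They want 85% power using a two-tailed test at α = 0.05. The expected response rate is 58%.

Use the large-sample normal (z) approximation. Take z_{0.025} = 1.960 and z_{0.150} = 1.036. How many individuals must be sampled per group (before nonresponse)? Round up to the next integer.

n = (z_{α/2} + z_β)² · (σ₁² + σ₂²) / δ²
  = (1.960 + 1.036)² · (2·1² = 2) / 0.4²
  = 8.9760 · 2 / 0.16
  = 112.20
Adjust for 58% response: 112.20 / 0.58 = 193.45.
Round up → n = 194 per group.

n = 194 per group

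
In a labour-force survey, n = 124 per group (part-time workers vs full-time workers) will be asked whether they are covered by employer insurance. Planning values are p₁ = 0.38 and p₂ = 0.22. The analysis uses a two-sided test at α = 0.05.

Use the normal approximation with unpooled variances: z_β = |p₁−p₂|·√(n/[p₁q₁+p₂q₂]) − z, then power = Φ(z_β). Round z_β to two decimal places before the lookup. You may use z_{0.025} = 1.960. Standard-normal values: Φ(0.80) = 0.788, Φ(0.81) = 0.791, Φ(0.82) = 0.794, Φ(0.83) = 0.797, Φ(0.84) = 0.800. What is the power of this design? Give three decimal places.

Power ≈ 0.797

z_β = |p₁−p₂|·√(n/[p₁q₁+p₂q₂]) − z_{α/2}
    = 0.16 · √(124/0.4072) − 1.960
    = 0.16 · 17.4505 − 1.960
    = 2.7921 − 1.960 = 0.8321 → 0.83
Power = Φ(0.83) = 0.797.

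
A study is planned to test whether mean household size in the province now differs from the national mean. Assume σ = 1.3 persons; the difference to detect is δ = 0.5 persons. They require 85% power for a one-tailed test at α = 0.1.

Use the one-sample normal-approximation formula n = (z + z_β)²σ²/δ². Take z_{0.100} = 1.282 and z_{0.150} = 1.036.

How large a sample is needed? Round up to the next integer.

n = (z_α + z_β)² · σ² / δ²
  = (1.282 + 1.036)² · 1.3² / 0.5²
  = 5.3731 · 1.69 / 0.25
  = 36.32
Round up → n = 37.

n = 37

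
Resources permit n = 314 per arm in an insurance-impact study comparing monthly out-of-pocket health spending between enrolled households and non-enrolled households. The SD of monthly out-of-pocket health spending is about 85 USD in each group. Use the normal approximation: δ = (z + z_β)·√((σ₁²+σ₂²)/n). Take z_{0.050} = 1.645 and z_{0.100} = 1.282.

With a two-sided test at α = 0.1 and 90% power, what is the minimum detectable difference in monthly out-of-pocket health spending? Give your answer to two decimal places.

δ = (z_{α/2} + z_β) · √((σ₁²+σ₂²)/n)
  = (1.645 + 1.282) · √(14450/314)
  = 2.927 · √46.0191
  = 2.927 · 6.7837
  = 19.8560

Minimum detectable difference ≈ 19.86 USD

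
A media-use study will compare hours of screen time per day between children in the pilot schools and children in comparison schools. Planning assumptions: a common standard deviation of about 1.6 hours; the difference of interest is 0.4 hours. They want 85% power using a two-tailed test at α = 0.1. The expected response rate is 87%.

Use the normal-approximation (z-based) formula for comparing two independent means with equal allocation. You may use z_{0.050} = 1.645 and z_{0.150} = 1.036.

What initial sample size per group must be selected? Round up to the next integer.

n = 265 per group

n = (z_{α/2} + z_β)² · (σ₁² + σ₂²) / δ²
  = (1.645 + 1.036)² · (2·1.6² = 5.12) / 0.4²
  = 7.1878 · 5.12 / 0.16
  = 230.01
Adjust for 87% response: 230.01 / 0.87 = 264.38.
Round up → n = 265 per group.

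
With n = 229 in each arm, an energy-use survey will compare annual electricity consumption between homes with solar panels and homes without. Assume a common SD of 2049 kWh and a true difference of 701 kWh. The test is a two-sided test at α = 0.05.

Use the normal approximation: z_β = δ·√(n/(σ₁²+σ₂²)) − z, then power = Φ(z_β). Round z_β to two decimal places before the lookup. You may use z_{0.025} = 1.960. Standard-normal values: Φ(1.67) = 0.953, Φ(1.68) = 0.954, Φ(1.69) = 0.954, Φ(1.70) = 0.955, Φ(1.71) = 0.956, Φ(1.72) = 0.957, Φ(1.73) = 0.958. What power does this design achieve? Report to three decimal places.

Power ≈ 0.955

z_β = δ·√(n/(σ₁²+σ₂²)) − z_{α/2}
    = 701 · √(229/8396802) − 1.960
    = 701 · 0.00522 − 1.960
    = 3.6608 − 1.960 = 1.7008 → 1.70
Power = Φ(1.70) = 0.955.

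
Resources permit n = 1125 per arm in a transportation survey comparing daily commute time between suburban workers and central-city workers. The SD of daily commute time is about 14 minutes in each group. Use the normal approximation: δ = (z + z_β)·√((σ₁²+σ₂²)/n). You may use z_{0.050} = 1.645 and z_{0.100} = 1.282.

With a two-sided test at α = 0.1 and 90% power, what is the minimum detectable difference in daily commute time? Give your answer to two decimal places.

δ = (z_{α/2} + z_β) · √((σ₁²+σ₂²)/n)
  = (1.645 + 1.282) · √(392/1125)
  = 2.927 · √0.34844
  = 2.927 · 0.5903
  = 1.7278

Minimum detectable difference ≈ 1.73 minutes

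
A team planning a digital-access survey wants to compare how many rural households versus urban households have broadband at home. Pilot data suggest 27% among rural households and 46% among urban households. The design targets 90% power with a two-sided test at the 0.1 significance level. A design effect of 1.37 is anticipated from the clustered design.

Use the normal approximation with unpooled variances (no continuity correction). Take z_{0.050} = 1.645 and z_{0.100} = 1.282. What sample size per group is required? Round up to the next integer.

n = (z_{α/2} + z_β)² · [p₁(1−p₁) + p₂(1−p₂)] / (p₁ − p₂)²
  = (1.645 + 1.282)² · (0.27·0.73 + 0.46·0.54) / (-0.19)²
  = (2.927)² · (0.1971 + 0.2484) / 0.0361
  = 8.5673 · 0.4455 / 0.0361
  = 105.73
Design effect: 1.37 × 105.73 = 144.85.
Round up → n = 145 per group.

n = 145 per group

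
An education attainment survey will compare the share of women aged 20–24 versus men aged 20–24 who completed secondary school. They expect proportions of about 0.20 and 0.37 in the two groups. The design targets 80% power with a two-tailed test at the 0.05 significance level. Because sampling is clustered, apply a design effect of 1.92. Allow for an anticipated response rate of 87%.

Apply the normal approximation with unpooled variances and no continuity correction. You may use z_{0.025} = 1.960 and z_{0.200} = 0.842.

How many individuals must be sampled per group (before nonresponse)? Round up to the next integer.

n = (z_{α/2} + z_β)² · [p₁(1−p₁) + p₂(1−p₂)] / (p₁ − p₂)²
  = (1.960 + 0.842)² · (0.20·0.80 + 0.37·0.63) / (-0.17)²
  = (2.802)² · (0.1600 + 0.2331) / 0.0289
  = 7.8512 · 0.3931 / 0.0289
  = 106.79
Design effect: 1.92 × 106.79 = 205.04.
Adjust for 87% response: 205.04 / 0.87 = 235.68.
Round up → n = 236 per group.

n = 236 per group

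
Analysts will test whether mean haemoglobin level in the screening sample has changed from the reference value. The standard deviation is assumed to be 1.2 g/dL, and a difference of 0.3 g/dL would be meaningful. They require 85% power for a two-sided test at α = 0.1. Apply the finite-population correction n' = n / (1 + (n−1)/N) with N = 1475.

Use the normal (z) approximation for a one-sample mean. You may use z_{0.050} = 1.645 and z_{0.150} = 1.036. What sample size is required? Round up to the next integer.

n = 107

n = (z_{α/2} + z_β)² · σ² / δ²
  = (1.645 + 1.036)² · 1.2² / 0.3²
  = 7.1878 · 1.44 / 0.09
  = 115.00
Finite-population correction (N = 1475): 115.00 / (1 + (115.00 − 1)/1475) = 106.75.
Round up → n = 107.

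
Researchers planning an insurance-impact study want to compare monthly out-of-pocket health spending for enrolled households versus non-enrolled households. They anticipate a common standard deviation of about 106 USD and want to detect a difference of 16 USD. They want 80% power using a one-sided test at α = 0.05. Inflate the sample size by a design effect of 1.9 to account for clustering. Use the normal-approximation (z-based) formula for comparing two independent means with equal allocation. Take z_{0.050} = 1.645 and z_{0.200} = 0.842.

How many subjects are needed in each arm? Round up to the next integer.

n = 1032 per group

n = (z_α + z_β)² · (σ₁² + σ₂²) / δ²
  = (1.645 + 0.842)² · (2·106² = 22472) / 16²
  = 6.1852 · 22472 / 256
  = 542.94
Design effect: 1.9 × 542.94 = 1031.59.
Round up → n = 1032 per group.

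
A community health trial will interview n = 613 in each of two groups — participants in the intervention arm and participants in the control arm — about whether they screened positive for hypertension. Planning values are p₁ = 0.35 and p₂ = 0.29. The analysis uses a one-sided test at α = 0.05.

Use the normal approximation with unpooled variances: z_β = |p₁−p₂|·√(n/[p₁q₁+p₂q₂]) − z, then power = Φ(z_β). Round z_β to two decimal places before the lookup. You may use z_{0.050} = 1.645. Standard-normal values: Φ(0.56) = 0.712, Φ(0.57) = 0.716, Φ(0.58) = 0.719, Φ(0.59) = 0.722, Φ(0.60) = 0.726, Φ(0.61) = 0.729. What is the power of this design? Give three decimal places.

z_β = |p₁−p₂|·√(n/[p₁q₁+p₂q₂]) − z_α
    = 0.06 · √(613/0.4334) − 1.645
    = 0.06 · 37.6085 − 1.645
    = 2.2565 − 1.645 = 0.6115 → 0.61
Power = Φ(0.61) = 0.729.

Power ≈ 0.729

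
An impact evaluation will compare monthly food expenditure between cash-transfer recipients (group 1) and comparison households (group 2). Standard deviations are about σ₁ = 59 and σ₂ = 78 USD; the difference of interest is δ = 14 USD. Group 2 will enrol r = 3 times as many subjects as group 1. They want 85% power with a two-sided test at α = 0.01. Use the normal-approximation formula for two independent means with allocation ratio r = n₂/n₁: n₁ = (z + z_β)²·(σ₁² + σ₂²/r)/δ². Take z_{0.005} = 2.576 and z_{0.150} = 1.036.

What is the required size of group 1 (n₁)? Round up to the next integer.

n₁ = (z_{α/2} + z_β)² · (σ₁² + σ₂²/r) / δ²
   = (2.576 + 1.036)² · (59² + 78²/3) / 14²
   = 13.0465 · (3481 + 2028) / 196
   = 13.0465 · 5509 / 196
   = 366.70
Round up → n₁ = 367; n₂ = r·n₁ = 3 × 367 = 1101.

n₁ = 367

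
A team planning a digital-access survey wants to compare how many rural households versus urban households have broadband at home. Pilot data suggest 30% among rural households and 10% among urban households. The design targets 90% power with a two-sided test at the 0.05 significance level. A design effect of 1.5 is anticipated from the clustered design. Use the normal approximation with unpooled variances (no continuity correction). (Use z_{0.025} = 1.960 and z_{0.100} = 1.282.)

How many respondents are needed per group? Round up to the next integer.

n = 119 per group

n = (z_{α/2} + z_β)² · [p₁(1−p₁) + p₂(1−p₂)] / (p₁ − p₂)²
  = (1.960 + 1.282)² · (0.30·0.70 + 0.10·0.90) / (0.20)²
  = (3.242)² · (0.2100 + 0.0900) / 0.0400
  = 10.5106 · 0.3000 / 0.0400
  = 78.83
Design effect: 1.5 × 78.83 = 118.24.
Round up → n = 119 per group.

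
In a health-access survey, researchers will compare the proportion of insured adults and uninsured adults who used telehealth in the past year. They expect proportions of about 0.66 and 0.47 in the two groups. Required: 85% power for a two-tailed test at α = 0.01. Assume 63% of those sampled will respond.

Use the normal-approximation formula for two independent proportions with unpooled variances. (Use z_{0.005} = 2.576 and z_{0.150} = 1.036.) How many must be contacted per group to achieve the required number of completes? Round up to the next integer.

n = 272 per group

n = (z_{α/2} + z_β)² · [p₁(1−p₁) + p₂(1−p₂)] / (p₁ − p₂)²
  = (2.576 + 1.036)² · (0.66·0.34 + 0.47·0.53) / (0.19)²
  = (3.612)² · (0.2244 + 0.2491) / 0.0361
  = 13.0465 · 0.4735 / 0.0361
  = 171.12
Adjust for 63% response: 171.12 / 0.63 = 271.62.
Round up → n = 272 per group.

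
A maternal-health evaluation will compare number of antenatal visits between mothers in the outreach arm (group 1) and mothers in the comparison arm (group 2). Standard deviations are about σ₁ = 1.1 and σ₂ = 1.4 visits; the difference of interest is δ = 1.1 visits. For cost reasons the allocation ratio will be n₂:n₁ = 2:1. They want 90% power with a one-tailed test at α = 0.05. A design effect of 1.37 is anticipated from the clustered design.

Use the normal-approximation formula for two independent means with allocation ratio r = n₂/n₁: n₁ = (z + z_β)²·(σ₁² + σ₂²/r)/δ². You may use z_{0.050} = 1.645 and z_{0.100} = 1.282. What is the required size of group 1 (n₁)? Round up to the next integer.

n₁ = (z_α + z_β)² · (σ₁² + σ₂²/r) / δ²
   = (1.645 + 1.282)² · (1.1² + 1.4²/2) / 1.1²
   = 8.5673 · (1.21 + 0.98) / 1.21
   = 8.5673 · 2.19 / 1.21
   = 15.51
Design effect: 1.37 × 15.51 = 21.24.
Round up → n₁ = 22; n₂ = r·n₁ = 2 × 22 = 44.

n₁ = 22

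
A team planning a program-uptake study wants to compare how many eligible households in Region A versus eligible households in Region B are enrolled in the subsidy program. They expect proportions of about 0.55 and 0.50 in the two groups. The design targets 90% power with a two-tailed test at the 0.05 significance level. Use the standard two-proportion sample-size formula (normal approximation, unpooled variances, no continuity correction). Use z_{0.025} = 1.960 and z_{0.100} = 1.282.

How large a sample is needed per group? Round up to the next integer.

n = (z_{α/2} + z_β)² · [p₁(1−p₁) + p₂(1−p₂)] / (p₁ − p₂)²
  = (1.960 + 1.282)² · (0.55·0.45 + 0.50·0.50) / (0.05)²
  = (3.242)² · (0.2475 + 0.2500) / 0.0025
  = 10.5106 · 0.4975 / 0.0025
  = 2091.60
Round up → n = 2092 per group.

n = 2092 per group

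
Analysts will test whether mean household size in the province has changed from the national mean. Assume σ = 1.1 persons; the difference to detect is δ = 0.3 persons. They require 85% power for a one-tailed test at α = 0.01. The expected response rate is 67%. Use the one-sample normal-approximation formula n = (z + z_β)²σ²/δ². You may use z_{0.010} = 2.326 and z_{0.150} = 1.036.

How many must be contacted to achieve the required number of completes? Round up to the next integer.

n = (z_α + z_β)² · σ² / δ²
  = (2.326 + 1.036)² · 1.1² / 0.3²
  = 11.3030 · 1.21 / 0.09
  = 151.96
Adjust for 67% response: 151.96 / 0.67 = 226.81.
Round up → n = 227.

n = 227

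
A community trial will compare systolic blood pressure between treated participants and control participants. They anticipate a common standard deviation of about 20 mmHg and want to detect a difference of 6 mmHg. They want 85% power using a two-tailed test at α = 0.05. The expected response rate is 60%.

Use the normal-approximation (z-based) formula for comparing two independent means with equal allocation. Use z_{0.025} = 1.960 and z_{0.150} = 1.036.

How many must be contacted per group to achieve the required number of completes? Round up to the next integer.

n = (z_{α/2} + z_β)² · (σ₁² + σ₂²) / δ²
  = (1.960 + 1.036)² · (2·20² = 800) / 6²
  = 8.9760 · 800 / 36
  = 199.47
Adjust for 60% response: 199.47 / 0.60 = 332.45.
Round up → n = 333 per group.

n = 333 per group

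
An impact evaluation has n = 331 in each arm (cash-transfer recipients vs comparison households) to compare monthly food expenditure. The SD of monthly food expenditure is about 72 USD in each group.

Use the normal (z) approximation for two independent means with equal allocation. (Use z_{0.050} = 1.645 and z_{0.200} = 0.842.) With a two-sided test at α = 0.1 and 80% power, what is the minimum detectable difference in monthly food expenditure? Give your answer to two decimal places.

Minimum detectable difference ≈ 13.92 USD

δ = (z_{α/2} + z_β) · √((σ₁²+σ₂²)/n)
  = (1.645 + 0.842) · √(10368/331)
  = 2.487 · √31.3233
  = 2.487 · 5.5967
  = 13.9190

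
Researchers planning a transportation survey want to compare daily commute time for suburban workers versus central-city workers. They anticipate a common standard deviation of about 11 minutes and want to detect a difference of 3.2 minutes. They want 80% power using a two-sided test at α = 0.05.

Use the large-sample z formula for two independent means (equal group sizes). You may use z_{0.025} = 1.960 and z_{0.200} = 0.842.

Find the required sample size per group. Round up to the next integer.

n = 186 per group

n = (z_{α/2} + z_β)² · (σ₁² + σ₂²) / δ²
  = (1.960 + 0.842)² · (2·11² = 242) / 3.2²
  = 7.8512 · 242 / 10.24
  = 185.55
Round up → n = 186 per group.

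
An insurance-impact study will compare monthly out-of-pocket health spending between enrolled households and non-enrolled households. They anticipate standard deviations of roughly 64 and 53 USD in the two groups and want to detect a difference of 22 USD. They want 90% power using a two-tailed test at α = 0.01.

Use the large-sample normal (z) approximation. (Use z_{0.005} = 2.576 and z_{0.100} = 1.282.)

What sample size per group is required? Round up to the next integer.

n = (z_{α/2} + z_β)² · (σ₁² + σ₂²) / δ²
  = (2.576 + 1.282)² · (64² + 53² = 6905) / 22²
  = 14.8842 · 6905 / 484
  = 212.35
Round up → n = 213 per group.

n = 213 per group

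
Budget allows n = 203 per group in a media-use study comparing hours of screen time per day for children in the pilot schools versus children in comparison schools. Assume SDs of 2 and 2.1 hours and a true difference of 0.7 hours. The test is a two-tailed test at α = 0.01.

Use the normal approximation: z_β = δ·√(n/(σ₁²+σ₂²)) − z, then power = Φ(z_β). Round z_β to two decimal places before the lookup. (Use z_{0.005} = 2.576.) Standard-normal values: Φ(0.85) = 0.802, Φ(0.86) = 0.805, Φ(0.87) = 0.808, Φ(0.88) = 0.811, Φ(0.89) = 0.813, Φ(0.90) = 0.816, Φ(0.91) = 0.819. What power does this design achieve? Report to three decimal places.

z_β = δ·√(n/(σ₁²+σ₂²)) − z_{α/2}
    = 0.7 · √(203/8.41) − 2.576
    = 0.7 · 4.91304 − 2.576
    = 3.4391 − 2.576 = 0.8631 → 0.86
Power = Φ(0.86) = 0.805.

Power ≈ 0.805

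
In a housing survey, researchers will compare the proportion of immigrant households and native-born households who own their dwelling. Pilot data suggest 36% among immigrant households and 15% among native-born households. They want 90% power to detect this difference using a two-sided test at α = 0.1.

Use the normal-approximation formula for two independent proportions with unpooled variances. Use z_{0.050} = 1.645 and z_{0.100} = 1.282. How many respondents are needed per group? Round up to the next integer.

n = 70 per group

n = (z_{α/2} + z_β)² · [p₁(1−p₁) + p₂(1−p₂)] / (p₁ − p₂)²
  = (1.645 + 1.282)² · (0.36·0.64 + 0.15·0.85) / (0.21)²
  = (2.927)² · (0.2304 + 0.1275) / 0.0441
  = 8.5673 · 0.3579 / 0.0441
  = 69.53
Round up → n = 70 per group.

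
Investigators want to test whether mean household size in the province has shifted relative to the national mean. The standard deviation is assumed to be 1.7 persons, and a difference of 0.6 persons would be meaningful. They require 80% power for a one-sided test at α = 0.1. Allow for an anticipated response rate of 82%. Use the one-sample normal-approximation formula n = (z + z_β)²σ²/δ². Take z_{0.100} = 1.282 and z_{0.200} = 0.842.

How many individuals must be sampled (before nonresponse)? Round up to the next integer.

n = 45

n = (z_α + z_β)² · σ² / δ²
  = (1.282 + 0.842)² · 1.7² / 0.6²
  = 4.5114 · 2.89 / 0.36
  = 36.22
Adjust for 82% response: 36.22 / 0.82 = 44.17.
Round up → n = 45.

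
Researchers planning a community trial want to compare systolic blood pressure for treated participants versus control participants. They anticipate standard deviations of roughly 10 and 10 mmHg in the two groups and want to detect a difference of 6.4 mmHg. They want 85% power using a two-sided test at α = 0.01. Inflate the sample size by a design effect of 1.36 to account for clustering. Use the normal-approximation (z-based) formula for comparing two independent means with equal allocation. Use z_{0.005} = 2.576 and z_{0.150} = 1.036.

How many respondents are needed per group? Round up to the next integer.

n = (z_{α/2} + z_β)² · (σ₁² + σ₂²) / δ²
  = (2.576 + 1.036)² · (10² + 10² = 200) / 6.4²
  = 13.0465 · 200 / 40.96
  = 63.70
Design effect: 1.36 × 63.70 = 86.64.
Round up → n = 87 per group.

n = 87 per group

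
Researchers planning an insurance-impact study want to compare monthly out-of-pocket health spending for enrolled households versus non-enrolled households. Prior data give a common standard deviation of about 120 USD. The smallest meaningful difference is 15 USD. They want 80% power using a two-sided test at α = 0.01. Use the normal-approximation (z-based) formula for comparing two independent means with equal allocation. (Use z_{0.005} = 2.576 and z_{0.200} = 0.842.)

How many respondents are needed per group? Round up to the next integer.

n = 1496 per group

n = (z_{α/2} + z_β)² · (σ₁² + σ₂²) / δ²
  = (2.576 + 0.842)² · (2·120² = 28800) / 15²
  = 11.6827 · 28800 / 225
  = 1495.39
Round up → n = 1496 per group.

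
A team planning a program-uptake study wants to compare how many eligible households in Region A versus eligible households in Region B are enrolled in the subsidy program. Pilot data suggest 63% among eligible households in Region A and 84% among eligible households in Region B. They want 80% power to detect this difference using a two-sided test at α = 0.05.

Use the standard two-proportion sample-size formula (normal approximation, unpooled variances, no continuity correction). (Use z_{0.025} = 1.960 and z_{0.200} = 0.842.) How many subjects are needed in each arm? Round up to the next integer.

n = 66 per group

n = (z_{α/2} + z_β)² · [p₁(1−p₁) + p₂(1−p₂)] / (p₁ − p₂)²
  = (1.960 + 0.842)² · (0.63·0.37 + 0.84·0.16) / (-0.21)²
  = (2.802)² · (0.2331 + 0.1344) / 0.0441
  = 7.8512 · 0.3675 / 0.0441
  = 65.43
Round up → n = 66 per group.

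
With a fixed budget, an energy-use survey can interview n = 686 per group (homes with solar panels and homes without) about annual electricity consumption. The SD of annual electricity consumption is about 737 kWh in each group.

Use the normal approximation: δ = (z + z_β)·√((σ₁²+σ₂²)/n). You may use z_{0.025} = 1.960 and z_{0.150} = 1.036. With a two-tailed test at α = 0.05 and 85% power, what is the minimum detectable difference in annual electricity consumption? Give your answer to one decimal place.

Minimum detectable difference ≈ 119.2 kWh

δ = (z_{α/2} + z_β) · √((σ₁²+σ₂²)/n)
  = (1.960 + 1.036) · √(1086338/686)
  = 2.996 · √1583.6
  = 2.996 · 39.7943
  = 119.2236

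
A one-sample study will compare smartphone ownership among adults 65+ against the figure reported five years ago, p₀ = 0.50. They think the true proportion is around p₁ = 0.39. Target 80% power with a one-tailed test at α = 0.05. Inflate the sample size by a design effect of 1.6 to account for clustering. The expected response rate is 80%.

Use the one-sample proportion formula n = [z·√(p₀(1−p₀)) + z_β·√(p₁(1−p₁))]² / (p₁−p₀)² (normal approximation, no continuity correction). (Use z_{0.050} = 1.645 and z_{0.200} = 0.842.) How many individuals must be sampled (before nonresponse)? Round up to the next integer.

n = [z_α·√(p₀q₀) + z_β·√(p₁q₁)]² / (p₁ − p₀)²
  = [1.645·√(0.50·0.50) + 0.842·√(0.39·0.61)]² / (-0.11)²
  = [1.645·0.5000 + 0.842·0.4877]² / 0.0121
  = [1.2332]² / 0.0121
  = 125.68
Design effect: 1.6 × 125.68 = 201.09.
Adjust for 80% response: 201.09 / 0.80 = 251.36.
Round up → n = 252.

n = 252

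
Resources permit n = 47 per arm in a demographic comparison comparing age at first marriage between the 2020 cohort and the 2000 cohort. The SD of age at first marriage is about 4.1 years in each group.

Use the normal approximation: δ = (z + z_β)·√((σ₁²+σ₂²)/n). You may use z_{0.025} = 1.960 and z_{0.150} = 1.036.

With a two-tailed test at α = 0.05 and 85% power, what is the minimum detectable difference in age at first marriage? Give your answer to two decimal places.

δ = (z_{α/2} + z_β) · √((σ₁²+σ₂²)/n)
  = (1.960 + 1.036) · √(33.62/47)
  = 2.996 · √0.71532
  = 2.996 · 0.8458
  = 2.5339

Minimum detectable difference ≈ 2.53 years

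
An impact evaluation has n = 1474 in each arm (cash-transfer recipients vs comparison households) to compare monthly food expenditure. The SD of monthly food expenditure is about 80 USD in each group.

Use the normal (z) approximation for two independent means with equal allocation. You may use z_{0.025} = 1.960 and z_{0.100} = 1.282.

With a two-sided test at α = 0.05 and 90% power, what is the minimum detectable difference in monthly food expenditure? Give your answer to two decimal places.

δ = (z_{α/2} + z_β) · √((σ₁²+σ₂²)/n)
  = (1.960 + 1.282) · √(12800/1474)
  = 3.242 · √8.6839
  = 3.242 · 2.9468
  = 9.5536

Minimum detectable difference ≈ 9.55 USD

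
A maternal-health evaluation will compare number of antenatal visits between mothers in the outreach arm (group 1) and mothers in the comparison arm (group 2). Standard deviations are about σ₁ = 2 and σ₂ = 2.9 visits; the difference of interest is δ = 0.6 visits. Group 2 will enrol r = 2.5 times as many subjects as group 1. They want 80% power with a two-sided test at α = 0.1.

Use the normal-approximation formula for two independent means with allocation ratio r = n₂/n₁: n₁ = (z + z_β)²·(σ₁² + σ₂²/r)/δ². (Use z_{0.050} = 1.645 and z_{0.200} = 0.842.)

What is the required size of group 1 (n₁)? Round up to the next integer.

n₁ = 127

n₁ = (z_{α/2} + z_β)² · (σ₁² + σ₂²/r) / δ²
   = (1.645 + 0.842)² · (2² + 2.9²/2.5) / 0.6²
   = 6.1852 · (4 + 3.364) / 0.36
   = 6.1852 · 7.364 / 0.36
   = 126.52
Round up → n₁ = 127; n₂ = r·n₁ = 2.5 × 127 = 318.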